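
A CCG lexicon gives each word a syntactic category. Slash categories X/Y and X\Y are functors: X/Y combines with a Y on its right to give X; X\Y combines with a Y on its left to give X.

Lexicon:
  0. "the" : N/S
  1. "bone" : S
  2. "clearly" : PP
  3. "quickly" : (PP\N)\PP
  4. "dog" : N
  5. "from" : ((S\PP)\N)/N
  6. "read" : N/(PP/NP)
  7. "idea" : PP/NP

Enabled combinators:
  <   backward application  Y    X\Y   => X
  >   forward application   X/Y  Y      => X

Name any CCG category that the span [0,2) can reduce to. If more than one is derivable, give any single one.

N

[0,8] S   <
  [0,4] PP   <
    [0,2] N   >
      [0,1] "the" : N/S
      [1,2] "bone" : S
    [2,4] PP\N   <
      [2,3] "clearly" : PP
      [3,4] "quickly" : (PP\N)\PP
  [4,8] S\PP   <
    [4,5] "dog" : N
    [5,8] (S\PP)\N   >
      [5,6] "from" : ((S\PP)\N)/N
      [6,8] N   >
        [6,7] "read" : N/(PP/NP)
        [7,8] "idea" : PP/NP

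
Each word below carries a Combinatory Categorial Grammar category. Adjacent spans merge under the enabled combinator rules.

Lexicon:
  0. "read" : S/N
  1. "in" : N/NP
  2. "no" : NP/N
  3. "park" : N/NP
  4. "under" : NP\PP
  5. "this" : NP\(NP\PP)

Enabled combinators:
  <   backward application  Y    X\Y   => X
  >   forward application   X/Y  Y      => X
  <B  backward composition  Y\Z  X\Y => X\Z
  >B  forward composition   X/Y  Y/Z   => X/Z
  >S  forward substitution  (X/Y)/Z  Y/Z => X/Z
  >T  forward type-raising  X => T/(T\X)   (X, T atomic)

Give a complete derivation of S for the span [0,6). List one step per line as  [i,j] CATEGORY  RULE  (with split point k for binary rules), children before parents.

[0,6] S   >
  [0,3] S/N   >B
    [0,1] "read" : S/N
    [1,3] N/N   >B
      [1,2] "in" : N/NP
      [2,3] "no" : NP/N
  [3,6] N   >
    [3,4] "park" : N/NP
    [4,6] NP   <
      [4,5] "under" : NP\PP
      [5,6] "this" : NP\(NP\PP)

[0,1] S/N  lex  "read"
[1,2] N/NP  lex  "in"
[2,3] NP/N  lex  "no"
[1,3] N/N  >B  k=2
[0,3] S/N  >B  k=1
[3,4] N/NP  lex  "park"
[4,5] NP\PP  lex  "under"
[5,6] NP\(NP\PP)  lex  "this"
[4,6] NP  <  k=5
[3,6] N  >  k=4
[0,6] S  >  k=3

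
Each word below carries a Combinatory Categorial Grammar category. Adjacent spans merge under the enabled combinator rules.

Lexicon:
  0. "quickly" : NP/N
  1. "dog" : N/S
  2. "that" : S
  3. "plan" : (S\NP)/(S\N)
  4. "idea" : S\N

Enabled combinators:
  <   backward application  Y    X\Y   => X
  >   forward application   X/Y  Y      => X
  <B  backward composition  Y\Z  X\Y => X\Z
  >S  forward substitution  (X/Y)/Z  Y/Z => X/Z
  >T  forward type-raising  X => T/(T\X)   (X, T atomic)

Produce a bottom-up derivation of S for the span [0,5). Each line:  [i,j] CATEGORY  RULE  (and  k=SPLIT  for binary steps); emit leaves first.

[0,5] S   <
  [0,3] NP   >
    [0,1] "quickly" : NP/N
    [1,3] N   >
      [1,2] "dog" : N/S
      [2,3] "that" : S
  [3,5] S\NP   >
    [3,4] "plan" : (S\NP)/(S\N)
    [4,5] "idea" : S\N

[0,1] NP/N  lex  "quickly"
[1,2] N/S  lex  "dog"
[2,3] S  lex  "that"
[1,3] N  >  k=2
[0,3] NP  >  k=1
[3,4] (S\NP)/(S\N)  lex  "plan"
[4,5] S\N  lex  "idea"
[3,5] S\NP  >  k=4
[0,5] S  <  k=3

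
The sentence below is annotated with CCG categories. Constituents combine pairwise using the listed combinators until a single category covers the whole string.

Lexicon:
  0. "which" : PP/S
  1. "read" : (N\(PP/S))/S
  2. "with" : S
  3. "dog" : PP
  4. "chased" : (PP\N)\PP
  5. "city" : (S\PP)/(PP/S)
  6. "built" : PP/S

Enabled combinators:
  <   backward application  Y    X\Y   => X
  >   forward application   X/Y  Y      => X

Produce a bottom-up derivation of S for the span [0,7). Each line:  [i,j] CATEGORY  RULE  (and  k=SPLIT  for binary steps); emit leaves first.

[0,7] S   <
  [0,5] PP   <
    [0,3] N   <
      [0,1] "which" : PP/S
      [1,3] N\(PP/S)   >
        [1,2] "read" : (N\(PP/S))/S
        [2,3] "with" : S
    [3,5] PP\N   <
      [3,4] "dog" : PP
      [4,5] "chased" : (PP\N)\PP
  [5,7] S\PP   >
    [5,6] "city" : (S\PP)/(PP/S)
    [6,7] "built" : PP/S

[0,1] PP/S  lex  "which"
[1,2] (N\(PP/S))/S  lex  "read"
[2,3] S  lex  "with"
[1,3] N\(PP/S)  >  k=2
[0,3] N  <  k=1
[3,4] PP  lex  "dog"
[4,5] (PP\N)\PP  lex  "chased"
[3,5] PP\N  <  k=4
[0,5] PP  <  k=3
[5,6] (S\PP)/(PP/S)  lex  "city"
[6,7] PP/S  lex  "built"
[5,7] S\PP  >  k=6
[0,7] S  <  k=5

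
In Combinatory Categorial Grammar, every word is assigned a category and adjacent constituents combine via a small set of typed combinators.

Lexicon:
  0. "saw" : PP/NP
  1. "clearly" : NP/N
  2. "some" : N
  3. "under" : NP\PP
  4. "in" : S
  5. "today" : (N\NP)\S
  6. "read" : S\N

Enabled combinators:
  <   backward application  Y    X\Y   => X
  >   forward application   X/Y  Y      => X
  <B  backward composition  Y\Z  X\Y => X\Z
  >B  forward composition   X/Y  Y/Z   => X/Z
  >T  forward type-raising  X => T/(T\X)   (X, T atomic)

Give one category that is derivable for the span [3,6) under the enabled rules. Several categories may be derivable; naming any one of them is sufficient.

[0,7] S   <
  [0,3] PP   >
    [0,1] "saw" : PP/NP
    [1,3] NP   >
      [1,2] "clearly" : NP/N
      [2,3] "some" : N
  [3,7] S\PP   <B
    [3,6] N\PP   <B
      [3,4] "under" : NP\PP
      [4,6] N\NP   <
        [4,5] "in" : S
        [5,6] "today" : (N\NP)\S
    [6,7] "read" : S\N

N\PP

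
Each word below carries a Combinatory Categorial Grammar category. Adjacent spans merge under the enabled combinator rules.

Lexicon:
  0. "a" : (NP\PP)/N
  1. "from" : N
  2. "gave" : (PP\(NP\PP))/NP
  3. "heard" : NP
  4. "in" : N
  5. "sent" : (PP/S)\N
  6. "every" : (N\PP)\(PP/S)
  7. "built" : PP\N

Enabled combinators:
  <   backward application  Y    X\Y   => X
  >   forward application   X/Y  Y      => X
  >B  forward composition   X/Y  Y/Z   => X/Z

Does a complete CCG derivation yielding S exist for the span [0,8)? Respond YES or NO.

(NP\PP)/N N (PP\(NP\PP))/NP NP N (PP/S)\N (N\PP)\(PP/S) PP\N
CKY chart[0,8] = {PP}; S ∉ chart

NO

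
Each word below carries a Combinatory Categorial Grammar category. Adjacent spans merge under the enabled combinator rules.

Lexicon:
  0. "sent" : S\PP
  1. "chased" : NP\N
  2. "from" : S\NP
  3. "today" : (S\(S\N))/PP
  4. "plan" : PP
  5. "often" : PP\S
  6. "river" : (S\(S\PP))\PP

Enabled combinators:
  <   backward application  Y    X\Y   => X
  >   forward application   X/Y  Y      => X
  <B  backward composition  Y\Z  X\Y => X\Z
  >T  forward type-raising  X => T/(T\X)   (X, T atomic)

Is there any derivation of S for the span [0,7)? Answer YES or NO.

YES

[0,7] S   <
  [0,1] "sent" : S\PP
  [1,7] S\(S\PP)   <
    [1,6] PP   <
      [1,5] S   <
        [1,3] S\N   <B
          [1,2] "chased" : NP\N
          [2,3] "from" : S\NP
        [3,5] S\(S\N)   >
          [3,4] "today" : (S\(S\N))/PP
          [4,5] "plan" : PP
      [5,6] "often" : PP\S
    [6,7] "river" : (S\(S\PP))\PP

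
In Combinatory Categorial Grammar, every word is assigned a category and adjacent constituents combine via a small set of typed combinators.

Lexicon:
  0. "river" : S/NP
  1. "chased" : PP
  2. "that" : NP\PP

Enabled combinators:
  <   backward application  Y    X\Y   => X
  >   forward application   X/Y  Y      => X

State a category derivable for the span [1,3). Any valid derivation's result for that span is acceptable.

NP

[0,3] S   >
  [0,1] "river" : S/NP
  [1,3] NP   <
    [1,2] "chased" : PP
    [2,3] "that" : NP\PP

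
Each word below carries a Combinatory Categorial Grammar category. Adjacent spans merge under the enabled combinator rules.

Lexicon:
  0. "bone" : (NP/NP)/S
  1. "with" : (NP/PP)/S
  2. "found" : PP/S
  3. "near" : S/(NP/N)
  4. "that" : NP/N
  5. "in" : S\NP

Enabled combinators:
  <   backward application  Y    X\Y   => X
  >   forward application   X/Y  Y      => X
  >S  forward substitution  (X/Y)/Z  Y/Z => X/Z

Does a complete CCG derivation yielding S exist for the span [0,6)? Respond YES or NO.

[0,6] S   <
  [0,5] NP   >
    [0,3] NP/S   >S
      [0,1] "bone" : (NP/NP)/S
      [1,3] NP/S   >S
        [1,2] "with" : (NP/PP)/S
        [2,3] "found" : PP/S
    [3,5] S   >
      [3,4] "near" : S/(NP/N)
      [4,5] "that" : NP/N
  [5,6] "in" : S\NP

YES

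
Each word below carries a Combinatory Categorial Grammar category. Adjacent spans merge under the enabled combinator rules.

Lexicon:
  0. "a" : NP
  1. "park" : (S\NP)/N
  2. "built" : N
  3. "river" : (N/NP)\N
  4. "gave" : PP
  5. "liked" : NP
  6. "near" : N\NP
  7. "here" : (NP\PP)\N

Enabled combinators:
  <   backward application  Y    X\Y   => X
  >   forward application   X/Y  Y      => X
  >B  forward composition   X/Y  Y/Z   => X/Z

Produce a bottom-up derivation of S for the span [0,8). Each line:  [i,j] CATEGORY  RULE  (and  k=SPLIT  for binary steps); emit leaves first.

[0,8] S   <
  [0,1] "a" : NP
  [1,8] S\NP   >
    [1,2] "park" : (S\NP)/N
    [2,8] N   >
      [2,4] N/NP   <
        [2,3] "built" : N
        [3,4] "river" : (N/NP)\N
      [4,8] NP   <
        [4,5] "gave" : PP
        [5,8] NP\PP   <
          [5,7] N   <
            [5,6] "liked" : NP
            [6,7] "near" : N\NP
          [7,8] "here" : (NP\PP)\N

[0,1] NP  lex  "a"
[1,2] (S\NP)/N  lex  "park"
[2,3] N  lex  "built"
[3,4] (N/NP)\N  lex  "river"
[2,4] N/NP  <  k=3
[4,5] PP  lex  "gave"
[5,6] NP  lex  "liked"
[6,7] N\NP  lex  "near"
[5,7] N  <  k=6
[7,8] (NP\PP)\N  lex  "here"
[5,8] NP\PP  <  k=7
[4,8] NP  <  k=5
[2,8] N  >  k=4
[1,8] S\NP  >  k=2
[0,8] S  <  k=1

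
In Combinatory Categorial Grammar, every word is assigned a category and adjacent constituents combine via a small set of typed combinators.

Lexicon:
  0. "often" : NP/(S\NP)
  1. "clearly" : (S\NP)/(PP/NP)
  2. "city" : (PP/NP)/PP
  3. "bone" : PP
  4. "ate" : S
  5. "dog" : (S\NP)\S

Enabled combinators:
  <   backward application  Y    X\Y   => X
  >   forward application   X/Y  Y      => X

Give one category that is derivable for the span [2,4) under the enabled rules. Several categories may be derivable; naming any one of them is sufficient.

PP/NP

[0,6] S   <
  [0,4] NP   >
    [0,1] "often" : NP/(S\NP)
    [1,4] S\NP   >
      [1,2] "clearly" : (S\NP)/(PP/NP)
      [2,4] PP/NP   >
        [2,3] "city" : (PP/NP)/PP
        [3,4] "bone" : PP
  [4,6] S\NP   <
    [4,5] "ate" : S
    [5,6] "dog" : (S\NP)\S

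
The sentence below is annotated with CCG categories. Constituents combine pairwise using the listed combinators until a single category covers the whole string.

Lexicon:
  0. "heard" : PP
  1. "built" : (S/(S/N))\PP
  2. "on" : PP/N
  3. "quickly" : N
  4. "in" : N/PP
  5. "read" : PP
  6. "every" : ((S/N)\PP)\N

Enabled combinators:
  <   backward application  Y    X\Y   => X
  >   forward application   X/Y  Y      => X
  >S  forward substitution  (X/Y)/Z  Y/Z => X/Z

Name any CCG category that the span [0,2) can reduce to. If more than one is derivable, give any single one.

[0,7] S   >
  [0,2] S/(S/N)   <
    [0,1] "heard" : PP
    [1,2] "built" : (S/(S/N))\PP
  [2,7] S/N   <
    [2,4] PP   >
      [2,3] "on" : PP/N
      [3,4] "quickly" : N
    [4,7] (S/N)\PP   <
      [4,6] N   >
        [4,5] "in" : N/PP
        [5,6] "read" : PP
      [6,7] "every" : ((S/N)\PP)\N

S/(S/N)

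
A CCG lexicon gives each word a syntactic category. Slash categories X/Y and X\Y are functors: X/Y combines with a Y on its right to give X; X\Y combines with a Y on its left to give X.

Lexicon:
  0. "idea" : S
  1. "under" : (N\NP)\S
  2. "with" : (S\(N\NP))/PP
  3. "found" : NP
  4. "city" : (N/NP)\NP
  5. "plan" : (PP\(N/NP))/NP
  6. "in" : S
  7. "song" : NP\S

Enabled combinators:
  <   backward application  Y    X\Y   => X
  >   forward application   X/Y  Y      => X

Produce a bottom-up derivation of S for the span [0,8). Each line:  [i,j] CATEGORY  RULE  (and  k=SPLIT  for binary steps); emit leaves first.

[0,8] S   <
  [0,2] N\NP   <
    [0,1] "idea" : S
    [1,2] "under" : (N\NP)\S
  [2,8] S\(N\NP)   >
    [2,3] "with" : (S\(N\NP))/PP
    [3,8] PP   <
      [3,5] N/NP   <
        [3,4] "found" : NP
        [4,5] "city" : (N/NP)\NP
      [5,8] PP\(N/NP)   >
        [5,6] "plan" : (PP\(N/NP))/NP
        [6,8] NP   <
          [6,7] "in" : S
          [7,8] "song" : NP\S

[0,1] S  lex  "idea"
[1,2] (N\NP)\S  lex  "under"
[0,2] N\NP  <  k=1
[2,3] (S\(N\NP))/PP  lex  "with"
[3,4] NP  lex  "found"
[4,5] (N/NP)\NP  lex  "city"
[3,5] N/NP  <  k=4
[5,6] (PP\(N/NP))/NP  lex  "plan"
[6,7] S  lex  "in"
[7,8] NP\S  lex  "song"
[6,8] NP  <  k=7
[5,8] PP\(N/NP)  >  k=6
[3,8] PP  <  k=5
[2,8] S\(N\NP)  >  k=3
[0,8] S  <  k=2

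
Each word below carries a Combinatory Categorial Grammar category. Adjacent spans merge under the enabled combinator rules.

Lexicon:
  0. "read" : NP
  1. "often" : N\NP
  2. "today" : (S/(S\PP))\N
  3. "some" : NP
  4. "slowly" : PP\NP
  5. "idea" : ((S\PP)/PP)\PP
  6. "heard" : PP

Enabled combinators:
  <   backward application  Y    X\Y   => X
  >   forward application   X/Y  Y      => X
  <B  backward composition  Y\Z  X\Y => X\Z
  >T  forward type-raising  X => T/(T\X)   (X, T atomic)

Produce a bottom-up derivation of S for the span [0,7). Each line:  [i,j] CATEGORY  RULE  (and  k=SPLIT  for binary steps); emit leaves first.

[0,1] NP  lex  "read"
[1,2] N\NP  lex  "often"
[0,2] N  <  k=1
[2,3] (S/(S\PP))\N  lex  "today"
[0,3] S/(S\PP)  <  k=2
[3,4] NP  lex  "some"
[4,5] PP\NP  lex  "slowly"
[3,5] PP  <  k=4
[5,6] ((S\PP)/PP)\PP  lex  "idea"
[3,6] (S\PP)/PP  <  k=5
[6,7] PP  lex  "heard"
[3,7] S\PP  >  k=6
[0,7] S  >  k=3

[0,7] S   >
  [0,3] S/(S\PP)   <
    [0,2] N   <
      [0,1] "read" : NP
      [1,2] "often" : N\NP
    [2,3] "today" : (S/(S\PP))\N
  [3,7] S\PP   >
    [3,6] (S\PP)/PP   <
      [3,5] PP   <
        [3,4] "some" : NP
        [4,5] "slowly" : PP\NP
      [5,6] "idea" : ((S\PP)/PP)\PP
    [6,7] "heard" : PP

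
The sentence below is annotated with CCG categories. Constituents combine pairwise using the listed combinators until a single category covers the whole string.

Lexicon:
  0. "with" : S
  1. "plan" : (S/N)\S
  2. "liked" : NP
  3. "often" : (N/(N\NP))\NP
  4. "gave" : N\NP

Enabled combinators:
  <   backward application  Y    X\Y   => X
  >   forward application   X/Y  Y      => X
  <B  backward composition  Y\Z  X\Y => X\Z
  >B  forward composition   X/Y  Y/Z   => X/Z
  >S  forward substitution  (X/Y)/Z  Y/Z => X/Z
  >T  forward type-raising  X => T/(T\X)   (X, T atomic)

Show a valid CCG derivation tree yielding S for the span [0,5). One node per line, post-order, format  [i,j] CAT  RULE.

[0,1] S  lex  "with"
[1,2] (S/N)\S  lex  "plan"
[0,2] S/N  <  k=1
[2,3] NP  lex  "liked"
[3,4] (N/(N\NP))\NP  lex  "often"
[2,4] N/(N\NP)  <  k=3
[4,5] N\NP  lex  "gave"
[2,5] N  >  k=4
[0,5] S  >  k=2

[0,5] S   >
  [0,2] S/N   <
    [0,1] "with" : S
    [1,2] "plan" : (S/N)\S
  [2,5] N   >
    [2,4] N/(N\NP)   <
      [2,3] "liked" : NP
      [3,4] "often" : (N/(N\NP))\NP
    [4,5] "gave" : N\NP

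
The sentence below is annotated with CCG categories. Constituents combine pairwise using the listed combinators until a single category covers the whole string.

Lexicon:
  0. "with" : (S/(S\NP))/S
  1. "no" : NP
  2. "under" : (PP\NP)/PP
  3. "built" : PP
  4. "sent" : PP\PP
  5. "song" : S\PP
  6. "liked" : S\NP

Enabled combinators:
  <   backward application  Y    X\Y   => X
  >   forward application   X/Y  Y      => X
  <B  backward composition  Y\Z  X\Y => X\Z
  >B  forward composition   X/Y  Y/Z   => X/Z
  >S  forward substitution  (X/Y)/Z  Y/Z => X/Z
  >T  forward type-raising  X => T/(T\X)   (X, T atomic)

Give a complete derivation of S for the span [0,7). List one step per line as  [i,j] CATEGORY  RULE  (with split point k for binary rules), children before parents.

[0,7] S   >
  [0,6] S/(S\NP)   >
    [0,1] "with" : (S/(S\NP))/S
    [1,6] S   <
      [1,4] PP   >
        [1,2] PP/(PP\NP)   >T
          [1,2] "no" : NP
        [2,4] PP\NP   >
          [2,3] "under" : (PP\NP)/PP
          [3,4] "built" : PP
      [4,6] S\PP   <B
        [4,5] "sent" : PP\PP
        [5,6] "song" : S\PP
  [6,7] "liked" : S\NP

[0,1] (S/(S\NP))/S  lex  "with"
[1,2] NP  lex  "no"
[1,2] PP/(PP\NP)  >T
[2,3] (PP\NP)/PP  lex  "under"
[3,4] PP  lex  "built"
[2,4] PP\NP  >  k=3
[1,4] PP  >  k=2
[4,5] PP\PP  lex  "sent"
[5,6] S\PP  lex  "song"
[4,6] S\PP  <B  k=5
[1,6] S  <  k=4
[0,6] S/(S\NP)  >  k=1
[6,7] S\NP  lex  "liked"
[0,7] S  >  k=6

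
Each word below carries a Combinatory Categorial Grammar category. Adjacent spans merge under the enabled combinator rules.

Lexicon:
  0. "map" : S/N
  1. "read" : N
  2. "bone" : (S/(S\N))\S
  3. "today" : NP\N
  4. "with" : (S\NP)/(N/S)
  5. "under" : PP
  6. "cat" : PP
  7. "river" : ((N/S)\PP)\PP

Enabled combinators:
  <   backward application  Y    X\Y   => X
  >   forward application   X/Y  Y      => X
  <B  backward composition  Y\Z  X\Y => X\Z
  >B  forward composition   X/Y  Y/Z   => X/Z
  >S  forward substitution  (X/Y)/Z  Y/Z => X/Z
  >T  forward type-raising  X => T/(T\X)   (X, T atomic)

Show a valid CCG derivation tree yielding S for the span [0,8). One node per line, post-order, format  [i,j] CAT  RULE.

[0,1] S/N  lex  "map"
[1,2] N  lex  "read"
[0,2] S  >  k=1
[2,3] (S/(S\N))\S  lex  "bone"
[0,3] S/(S\N)  <  k=2
[3,4] NP\N  lex  "today"
[4,5] (S\NP)/(N/S)  lex  "with"
[5,6] PP  lex  "under"
[6,7] PP  lex  "cat"
[7,8] ((N/S)\PP)\PP  lex  "river"
[6,8] (N/S)\PP  <  k=7
[5,8] N/S  <  k=6
[4,8] S\NP  >  k=5
[3,8] S\N  <B  k=4
[0,8] S  >  k=3

[0,8] S   >
  [0,3] S/(S\N)   <
    [0,2] S   >
      [0,1] "map" : S/N
      [1,2] "read" : N
    [2,3] "bone" : (S/(S\N))\S
  [3,8] S\N   <B
    [3,4] "today" : NP\N
    [4,8] S\NP   >
      [4,5] "with" : (S\NP)/(N/S)
      [5,8] N/S   <
        [5,6] "under" : PP
        [6,8] (N/S)\PP   <
          [6,7] "cat" : PP
          [7,8] "river" : ((N/S)\PP)\PP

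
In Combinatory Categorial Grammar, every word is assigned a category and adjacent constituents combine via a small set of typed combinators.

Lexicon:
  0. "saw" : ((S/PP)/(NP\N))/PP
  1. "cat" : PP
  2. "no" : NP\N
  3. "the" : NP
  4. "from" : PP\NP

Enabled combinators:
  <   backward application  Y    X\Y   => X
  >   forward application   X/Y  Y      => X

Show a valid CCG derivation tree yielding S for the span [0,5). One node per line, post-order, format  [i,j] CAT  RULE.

[0,1] ((S/PP)/(NP\N))/PP  lex  "saw"
[1,2] PP  lex  "cat"
[0,2] (S/PP)/(NP\N)  >  k=1
[2,3] NP\N  lex  "no"
[0,3] S/PP  >  k=2
[3,4] NP  lex  "the"
[4,5] PP\NP  lex  "from"
[3,5] PP  <  k=4
[0,5] S  >  k=3

[0,5] S   >
  [0,3] S/PP   >
    [0,2] (S/PP)/(NP\N)   >
      [0,1] "saw" : ((S/PP)/(NP\N))/PP
      [1,2] "cat" : PP
    [2,3] "no" : NP\N
  [3,5] PP   <
    [3,4] "the" : NP
    [4,5] "from" : PP\NP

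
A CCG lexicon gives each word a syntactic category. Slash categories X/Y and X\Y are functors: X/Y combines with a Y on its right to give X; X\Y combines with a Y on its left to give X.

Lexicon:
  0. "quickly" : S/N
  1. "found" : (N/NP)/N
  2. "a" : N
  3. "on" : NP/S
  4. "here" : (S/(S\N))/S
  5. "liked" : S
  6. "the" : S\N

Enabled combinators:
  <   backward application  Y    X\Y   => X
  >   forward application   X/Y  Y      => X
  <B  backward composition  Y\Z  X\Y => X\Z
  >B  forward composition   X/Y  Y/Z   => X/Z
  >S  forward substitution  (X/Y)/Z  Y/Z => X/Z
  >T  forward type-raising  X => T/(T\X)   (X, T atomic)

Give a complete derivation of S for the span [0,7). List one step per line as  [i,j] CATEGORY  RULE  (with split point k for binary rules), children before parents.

[0,7] S   >
  [0,3] S/NP   >B
    [0,1] "quickly" : S/N
    [1,3] N/NP   >
      [1,2] "found" : (N/NP)/N
      [2,3] "a" : N
  [3,7] NP   >
    [3,4] "on" : NP/S
    [4,7] S   >
      [4,6] S/(S\N)   >
        [4,5] "here" : (S/(S\N))/S
        [5,6] "liked" : S
      [6,7] "the" : S\N

[0,1] S/N  lex  "quickly"
[1,2] (N/NP)/N  lex  "found"
[2,3] N  lex  "a"
[1,3] N/NP  >  k=2
[0,3] S/NP  >B  k=1
[3,4] NP/S  lex  "on"
[4,5] (S/(S\N))/S  lex  "here"
[5,6] S  lex  "liked"
[4,6] S/(S\N)  >  k=5
[6,7] S\N  lex  "the"
[4,7] S  >  k=6
[3,7] NP  >  k=4
[0,7] S  >  k=3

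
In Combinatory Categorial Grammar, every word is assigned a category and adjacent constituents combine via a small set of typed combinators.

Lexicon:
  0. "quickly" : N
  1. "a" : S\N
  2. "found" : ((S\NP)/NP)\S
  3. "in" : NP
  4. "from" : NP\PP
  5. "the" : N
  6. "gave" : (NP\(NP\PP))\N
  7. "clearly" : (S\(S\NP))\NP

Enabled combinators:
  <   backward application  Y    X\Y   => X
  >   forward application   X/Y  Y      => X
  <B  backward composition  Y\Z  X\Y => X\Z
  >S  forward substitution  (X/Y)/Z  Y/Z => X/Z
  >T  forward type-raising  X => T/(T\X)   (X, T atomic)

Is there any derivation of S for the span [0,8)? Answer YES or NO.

YES

[0,8] S   <
  [0,4] S\NP   >
    [0,3] (S\NP)/NP   <
      [0,2] S   >
        [0,1] S/(S\N)   >T
          [0,1] "quickly" : N
        [1,2] "a" : S\N
      [2,3] "found" : ((S\NP)/NP)\S
    [3,4] "in" : NP
  [4,8] S\(S\NP)   <
    [4,7] NP   <
      [4,5] "from" : NP\PP
      [5,7] NP\(NP\PP)   <
        [5,6] "the" : N
        [6,7] "gave" : (NP\(NP\PP))\N
    [7,8] "clearly" : (S\(S\NP))\NP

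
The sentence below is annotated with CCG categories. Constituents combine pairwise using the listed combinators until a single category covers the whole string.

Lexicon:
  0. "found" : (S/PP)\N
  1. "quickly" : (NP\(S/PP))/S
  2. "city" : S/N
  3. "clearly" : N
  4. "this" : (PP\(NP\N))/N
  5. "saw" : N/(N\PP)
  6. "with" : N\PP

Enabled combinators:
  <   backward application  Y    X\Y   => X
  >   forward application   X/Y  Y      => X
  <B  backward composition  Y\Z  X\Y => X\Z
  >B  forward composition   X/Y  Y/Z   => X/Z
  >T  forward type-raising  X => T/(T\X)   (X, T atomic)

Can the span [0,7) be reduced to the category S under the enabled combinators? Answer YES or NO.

NO

(S/PP)\N (NP\(S/PP))/S S/N N (PP\(NP\N))/N N/(N\PP) N\PP
CKY chart[0,7] = {N/(N\PP), NP/(NP\PP), PP, PP/(PP\PP), S/(S\PP)}; S ∉ chart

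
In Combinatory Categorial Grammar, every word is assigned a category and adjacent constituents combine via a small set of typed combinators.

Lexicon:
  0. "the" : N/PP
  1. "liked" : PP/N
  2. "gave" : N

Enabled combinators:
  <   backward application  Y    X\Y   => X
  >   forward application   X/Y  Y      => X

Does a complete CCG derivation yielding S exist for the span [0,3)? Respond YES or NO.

N/PP PP/N N
CKY chart[0,3] = {N}; S ∉ chart

NO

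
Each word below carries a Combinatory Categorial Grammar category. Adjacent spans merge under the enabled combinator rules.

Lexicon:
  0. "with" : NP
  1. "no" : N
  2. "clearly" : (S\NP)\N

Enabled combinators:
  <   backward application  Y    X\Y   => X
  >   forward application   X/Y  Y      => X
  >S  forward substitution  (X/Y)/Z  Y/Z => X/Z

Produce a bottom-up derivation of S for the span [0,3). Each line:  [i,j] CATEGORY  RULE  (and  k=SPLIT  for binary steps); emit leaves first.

[0,3] S   <
  [0,1] "with" : NP
  [1,3] S\NP   <
    [1,2] "no" : N
    [2,3] "clearly" : (S\NP)\N

[0,1] NP  lex  "with"
[1,2] N  lex  "no"
[2,3] (S\NP)\N  lex  "clearly"
[1,3] S\NP  <  k=2
[0,3] S  <  k=1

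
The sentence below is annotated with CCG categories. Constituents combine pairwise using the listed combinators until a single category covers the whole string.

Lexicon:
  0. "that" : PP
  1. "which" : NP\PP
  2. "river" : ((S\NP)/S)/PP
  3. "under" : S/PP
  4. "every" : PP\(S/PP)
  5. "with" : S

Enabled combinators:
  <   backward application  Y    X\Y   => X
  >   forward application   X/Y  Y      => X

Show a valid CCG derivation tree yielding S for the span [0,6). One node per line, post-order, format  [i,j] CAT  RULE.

[0,1] PP  lex  "that"
[1,2] NP\PP  lex  "which"
[0,2] NP  <  k=1
[2,3] ((S\NP)/S)/PP  lex  "river"
[3,4] S/PP  lex  "under"
[4,5] PP\(S/PP)  lex  "every"
[3,5] PP  <  k=4
[2,5] (S\NP)/S  >  k=3
[5,6] S  lex  "with"
[2,6] S\NP  >  k=5
[0,6] S  <  k=2

[0,6] S   <
  [0,2] NP   <
    [0,1] "that" : PP
    [1,2] "which" : NP\PP
  [2,6] S\NP   >
    [2,5] (S\NP)/S   >
      [2,3] "river" : ((S\NP)/S)/PP
      [3,5] PP   <
        [3,4] "under" : S/PP
        [4,5] "every" : PP\(S/PP)
    [5,6] "with" : S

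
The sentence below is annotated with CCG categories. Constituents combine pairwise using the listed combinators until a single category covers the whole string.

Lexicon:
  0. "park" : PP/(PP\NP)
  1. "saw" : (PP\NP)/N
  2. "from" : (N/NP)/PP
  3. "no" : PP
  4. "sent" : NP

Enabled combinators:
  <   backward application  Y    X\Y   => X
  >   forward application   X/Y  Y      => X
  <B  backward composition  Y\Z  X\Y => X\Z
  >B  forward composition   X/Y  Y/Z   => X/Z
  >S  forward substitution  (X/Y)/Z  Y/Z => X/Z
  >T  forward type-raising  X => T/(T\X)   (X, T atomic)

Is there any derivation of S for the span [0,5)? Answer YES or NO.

PP/(PP\NP) (PP\NP)/N (N/NP)/PP PP NP
CKY chart[0,5] = {N/(N\PP), NP/(NP\PP), PP, PP/(NP\NP), PP/(N\N), PP/(PP\PP), S/(S\PP)}; S ∉ chart

NO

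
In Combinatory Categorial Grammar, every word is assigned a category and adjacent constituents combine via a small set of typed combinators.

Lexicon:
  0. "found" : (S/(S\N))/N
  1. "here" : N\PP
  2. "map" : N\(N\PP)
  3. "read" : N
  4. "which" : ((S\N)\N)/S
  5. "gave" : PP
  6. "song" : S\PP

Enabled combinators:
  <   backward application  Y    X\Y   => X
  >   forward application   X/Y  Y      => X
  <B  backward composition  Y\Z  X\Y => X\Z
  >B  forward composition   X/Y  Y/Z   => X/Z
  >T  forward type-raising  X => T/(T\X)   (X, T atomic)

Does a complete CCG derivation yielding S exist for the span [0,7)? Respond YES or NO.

[0,7] S   >
  [0,3] S/(S\N)   >
    [0,1] "found" : (S/(S\N))/N
    [1,3] N   <
      [1,2] "here" : N\PP
      [2,3] "map" : N\(N\PP)
  [3,7] S\N   <
    [3,4] "read" : N
    [4,7] (S\N)\N   >
      [4,5] "which" : ((S\N)\N)/S
      [5,7] S   >
        [5,6] S/(S\PP)   >T
          [5,6] "gave" : PP
        [6,7] "song" : S\PP

YES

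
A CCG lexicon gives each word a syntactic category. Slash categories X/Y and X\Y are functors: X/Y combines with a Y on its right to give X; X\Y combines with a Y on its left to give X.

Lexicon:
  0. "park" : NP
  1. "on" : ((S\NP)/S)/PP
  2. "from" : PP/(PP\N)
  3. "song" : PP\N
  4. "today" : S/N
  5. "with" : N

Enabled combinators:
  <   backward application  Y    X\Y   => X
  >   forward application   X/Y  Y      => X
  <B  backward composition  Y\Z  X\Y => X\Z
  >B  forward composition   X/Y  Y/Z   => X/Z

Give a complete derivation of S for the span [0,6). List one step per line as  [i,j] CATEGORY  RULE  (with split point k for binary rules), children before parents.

[0,1] NP  lex  "park"
[1,2] ((S\NP)/S)/PP  lex  "on"
[2,3] PP/(PP\N)  lex  "from"
[3,4] PP\N  lex  "song"
[2,4] PP  >  k=3
[1,4] (S\NP)/S  >  k=2
[4,5] S/N  lex  "today"
[5,6] N  lex  "with"
[4,6] S  >  k=5
[1,6] S\NP  >  k=4
[0,6] S  <  k=1

[0,6] S   <
  [0,1] "park" : NP
  [1,6] S\NP   >
    [1,4] (S\NP)/S   >
      [1,2] "on" : ((S\NP)/S)/PP
      [2,4] PP   >
        [2,3] "from" : PP/(PP\N)
        [3,4] "song" : PP\N
    [4,6] S   >
      [4,5] "today" : S/N
      [5,6] "with" : N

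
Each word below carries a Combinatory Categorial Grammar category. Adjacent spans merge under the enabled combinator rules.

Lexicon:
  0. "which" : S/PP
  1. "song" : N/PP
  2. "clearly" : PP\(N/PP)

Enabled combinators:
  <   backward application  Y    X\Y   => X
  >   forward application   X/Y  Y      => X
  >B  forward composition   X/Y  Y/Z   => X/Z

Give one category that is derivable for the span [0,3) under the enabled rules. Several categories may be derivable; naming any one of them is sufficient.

S

[0,3] S   >
  [0,1] "which" : S/PP
  [1,3] PP   <
    [1,2] "song" : N/PP
    [2,3] "clearly" : PP\(N/PP)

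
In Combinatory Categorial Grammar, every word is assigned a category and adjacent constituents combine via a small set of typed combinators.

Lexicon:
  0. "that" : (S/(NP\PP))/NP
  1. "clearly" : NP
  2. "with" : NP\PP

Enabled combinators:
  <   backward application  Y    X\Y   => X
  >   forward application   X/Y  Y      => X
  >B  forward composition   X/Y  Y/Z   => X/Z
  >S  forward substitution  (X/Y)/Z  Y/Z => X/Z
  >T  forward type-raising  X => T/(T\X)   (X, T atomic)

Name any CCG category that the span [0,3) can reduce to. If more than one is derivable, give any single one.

[0,3] S   >
  [0,2] S/(NP\PP)   >
    [0,1] "that" : (S/(NP\PP))/NP
    [1,2] "clearly" : NP
  [2,3] "with" : NP\PP

S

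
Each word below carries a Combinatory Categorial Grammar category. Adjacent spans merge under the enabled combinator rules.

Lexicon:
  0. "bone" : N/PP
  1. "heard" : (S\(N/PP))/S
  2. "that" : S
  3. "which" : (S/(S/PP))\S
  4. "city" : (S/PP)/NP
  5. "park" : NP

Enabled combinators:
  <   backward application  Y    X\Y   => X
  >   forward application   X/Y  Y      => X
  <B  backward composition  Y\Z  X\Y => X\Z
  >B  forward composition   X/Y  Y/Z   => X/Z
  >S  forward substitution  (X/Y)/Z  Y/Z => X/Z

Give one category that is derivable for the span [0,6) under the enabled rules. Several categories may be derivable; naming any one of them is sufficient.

S

[0,6] S   >
  [0,4] S/(S/PP)   <
    [0,3] S   <
      [0,1] "bone" : N/PP
      [1,3] S\(N/PP)   >
        [1,2] "heard" : (S\(N/PP))/S
        [2,3] "that" : S
    [3,4] "which" : (S/(S/PP))\S
  [4,6] S/PP   >
    [4,5] "city" : (S/PP)/NP
    [5,6] "park" : NP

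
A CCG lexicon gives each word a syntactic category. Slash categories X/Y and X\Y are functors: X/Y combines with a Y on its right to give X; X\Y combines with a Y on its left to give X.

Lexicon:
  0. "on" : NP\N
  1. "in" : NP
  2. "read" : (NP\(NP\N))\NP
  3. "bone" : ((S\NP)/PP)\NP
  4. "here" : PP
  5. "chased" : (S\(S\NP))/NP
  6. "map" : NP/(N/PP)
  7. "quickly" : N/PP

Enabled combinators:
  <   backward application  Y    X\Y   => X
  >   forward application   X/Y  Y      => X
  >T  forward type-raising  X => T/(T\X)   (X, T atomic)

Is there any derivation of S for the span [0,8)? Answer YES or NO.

[0,8] S   <
  [0,5] S\NP   >
    [0,4] (S\NP)/PP   <
      [0,3] NP   <
        [0,1] "on" : NP\N
        [1,3] NP\(NP\N)   <
          [1,2] "in" : NP
          [2,3] "read" : (NP\(NP\N))\NP
      [3,4] "bone" : ((S\NP)/PP)\NP
    [4,5] "here" : PP
  [5,8] S\(S\NP)   >
    [5,6] "chased" : (S\(S\NP))/NP
    [6,8] NP   >
      [6,7] "map" : NP/(N/PP)
      [7,8] "quickly" : N/PP

YES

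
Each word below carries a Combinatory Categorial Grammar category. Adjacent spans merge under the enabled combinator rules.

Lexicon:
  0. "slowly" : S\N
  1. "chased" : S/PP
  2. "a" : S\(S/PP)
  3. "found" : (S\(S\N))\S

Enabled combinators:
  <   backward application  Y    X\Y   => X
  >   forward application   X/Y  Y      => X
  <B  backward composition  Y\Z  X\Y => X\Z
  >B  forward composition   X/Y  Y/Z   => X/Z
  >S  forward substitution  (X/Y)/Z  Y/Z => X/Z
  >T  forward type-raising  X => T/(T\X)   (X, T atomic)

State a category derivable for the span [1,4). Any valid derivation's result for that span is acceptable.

[0,4] S   <
  [0,1] "slowly" : S\N
  [1,4] S\(S\N)   <
    [1,3] S   <
      [1,2] "chased" : S/PP
      [2,3] "a" : S\(S/PP)
    [3,4] "found" : (S\(S\N))\S

S\(S\N)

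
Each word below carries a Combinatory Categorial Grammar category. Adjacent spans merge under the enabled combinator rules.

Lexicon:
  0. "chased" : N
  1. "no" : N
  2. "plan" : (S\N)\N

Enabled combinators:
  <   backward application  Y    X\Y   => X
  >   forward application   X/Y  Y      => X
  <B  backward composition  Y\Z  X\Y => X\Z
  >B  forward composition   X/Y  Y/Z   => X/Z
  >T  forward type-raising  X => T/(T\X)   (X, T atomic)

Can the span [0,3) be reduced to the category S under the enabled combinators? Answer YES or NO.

[0,3] S   >
  [0,1] S/(S\N)   >T
    [0,1] "chased" : N
  [1,3] S\N   <
    [1,2] "no" : N
    [2,3] "plan" : (S\N)\N

YES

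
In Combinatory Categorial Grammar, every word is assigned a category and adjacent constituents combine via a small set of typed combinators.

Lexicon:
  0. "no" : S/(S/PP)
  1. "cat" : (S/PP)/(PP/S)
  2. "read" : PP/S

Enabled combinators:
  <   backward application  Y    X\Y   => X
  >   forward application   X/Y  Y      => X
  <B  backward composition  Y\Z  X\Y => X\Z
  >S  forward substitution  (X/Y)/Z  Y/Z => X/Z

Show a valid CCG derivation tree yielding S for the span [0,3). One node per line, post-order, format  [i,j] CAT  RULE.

[0,3] S   >
  [0,1] "no" : S/(S/PP)
  [1,3] S/PP   >
    [1,2] "cat" : (S/PP)/(PP/S)
    [2,3] "read" : PP/S

[0,1] S/(S/PP)  lex  "no"
[1,2] (S/PP)/(PP/S)  lex  "cat"
[2,3] PP/S  lex  "read"
[1,3] S/PP  >  k=2
[0,3] S  >  k=1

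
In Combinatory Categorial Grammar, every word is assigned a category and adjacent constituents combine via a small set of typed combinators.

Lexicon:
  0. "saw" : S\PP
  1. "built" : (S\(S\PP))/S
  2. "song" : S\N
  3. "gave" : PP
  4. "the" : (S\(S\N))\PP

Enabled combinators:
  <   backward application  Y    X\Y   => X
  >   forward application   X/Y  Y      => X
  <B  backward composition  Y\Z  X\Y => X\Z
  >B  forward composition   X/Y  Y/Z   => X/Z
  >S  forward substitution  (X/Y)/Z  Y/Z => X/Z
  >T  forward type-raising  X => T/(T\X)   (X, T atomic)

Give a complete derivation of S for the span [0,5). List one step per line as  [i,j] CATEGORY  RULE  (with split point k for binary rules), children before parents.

[0,5] S   <
  [0,1] "saw" : S\PP
  [1,5] S\(S\PP)   >
    [1,2] "built" : (S\(S\PP))/S
    [2,5] S   <
      [2,3] "song" : S\N
      [3,5] S\(S\N)   <
        [3,4] "gave" : PP
        [4,5] "the" : (S\(S\N))\PP

[0,1] S\PP  lex  "saw"
[1,2] (S\(S\PP))/S  lex  "built"
[2,3] S\N  lex  "song"
[3,4] PP  lex  "gave"
[4,5] (S\(S\N))\PP  lex  "the"
[3,5] S\(S\N)  <  k=4
[2,5] S  <  k=3
[1,5] S\(S\PP)  >  k=2
[0,5] S  <  k=1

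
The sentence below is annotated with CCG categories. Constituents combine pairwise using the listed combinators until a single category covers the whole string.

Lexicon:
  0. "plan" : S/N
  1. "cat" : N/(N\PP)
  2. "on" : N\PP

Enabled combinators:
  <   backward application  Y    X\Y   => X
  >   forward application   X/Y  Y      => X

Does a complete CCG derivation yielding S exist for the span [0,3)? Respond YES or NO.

YES

[0,3] S   >
  [0,1] "plan" : S/N
  [1,3] N   >
    [1,2] "cat" : N/(N\PP)
    [2,3] "on" : N\PP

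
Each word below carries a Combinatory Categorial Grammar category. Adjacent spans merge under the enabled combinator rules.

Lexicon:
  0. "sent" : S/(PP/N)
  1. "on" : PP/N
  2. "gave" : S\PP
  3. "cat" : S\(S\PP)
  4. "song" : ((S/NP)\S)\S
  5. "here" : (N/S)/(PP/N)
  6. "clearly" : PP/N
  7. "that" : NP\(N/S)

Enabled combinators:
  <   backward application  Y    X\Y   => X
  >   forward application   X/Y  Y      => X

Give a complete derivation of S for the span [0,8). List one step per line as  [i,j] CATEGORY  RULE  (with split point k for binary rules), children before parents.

[0,1] S/(PP/N)  lex  "sent"
[1,2] PP/N  lex  "on"
[0,2] S  >  k=1
[2,3] S\PP  lex  "gave"
[3,4] S\(S\PP)  lex  "cat"
[2,4] S  <  k=3
[4,5] ((S/NP)\S)\S  lex  "song"
[2,5] (S/NP)\S  <  k=4
[0,5] S/NP  <  k=2
[5,6] (N/S)/(PP/N)  lex  "here"
[6,7] PP/N  lex  "clearly"
[5,7] N/S  >  k=6
[7,8] NP\(N/S)  lex  "that"
[5,8] NP  <  k=7
[0,8] S  >  k=5

[0,8] S   >
  [0,5] S/NP   <
    [0,2] S   >
      [0,1] "sent" : S/(PP/N)
      [1,2] "on" : PP/N
    [2,5] (S/NP)\S   <
      [2,4] S   <
        [2,3] "gave" : S\PP
        [3,4] "cat" : S\(S\PP)
      [4,5] "song" : ((S/NP)\S)\S
  [5,8] NP   <
    [5,7] N/S   >
      [5,6] "here" : (N/S)/(PP/N)
      [6,7] "clearly" : PP/N
    [7,8] "that" : NP\(N/S)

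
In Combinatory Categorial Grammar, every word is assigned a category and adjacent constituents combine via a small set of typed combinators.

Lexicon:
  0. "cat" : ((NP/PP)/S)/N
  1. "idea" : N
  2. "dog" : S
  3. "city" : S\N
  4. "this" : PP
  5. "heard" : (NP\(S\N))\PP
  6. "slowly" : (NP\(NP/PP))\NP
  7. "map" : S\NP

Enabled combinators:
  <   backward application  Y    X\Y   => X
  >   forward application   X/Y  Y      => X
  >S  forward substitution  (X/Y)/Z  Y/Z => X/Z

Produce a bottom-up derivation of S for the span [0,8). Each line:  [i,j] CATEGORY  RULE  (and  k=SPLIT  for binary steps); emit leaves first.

[0,8] S   <
  [0,7] NP   <
    [0,3] NP/PP   >
      [0,2] (NP/PP)/S   >
        [0,1] "cat" : ((NP/PP)/S)/N
        [1,2] "idea" : N
      [2,3] "dog" : S
    [3,7] NP\(NP/PP)   <
      [3,6] NP   <
        [3,4] "city" : S\N
        [4,6] NP\(S\N)   <
          [4,5] "this" : PP
          [5,6] "heard" : (NP\(S\N))\PP
      [6,7] "slowly" : (NP\(NP/PP))\NP
  [7,8] "map" : S\NP

[0,1] ((NP/PP)/S)/N  lex  "cat"
[1,2] N  lex  "idea"
[0,2] (NP/PP)/S  >  k=1
[2,3] S  lex  "dog"
[0,3] NP/PP  >  k=2
[3,4] S\N  lex  "city"
[4,5] PP  lex  "this"
[5,6] (NP\(S\N))\PP  lex  "heard"
[4,6] NP\(S\N)  <  k=5
[3,6] NP  <  k=4
[6,7] (NP\(NP/PP))\NP  lex  "slowly"
[3,7] NP\(NP/PP)  <  k=6
[0,7] NP  <  k=3
[7,8] S\NP  lex  "map"
[0,8] S  <  k=7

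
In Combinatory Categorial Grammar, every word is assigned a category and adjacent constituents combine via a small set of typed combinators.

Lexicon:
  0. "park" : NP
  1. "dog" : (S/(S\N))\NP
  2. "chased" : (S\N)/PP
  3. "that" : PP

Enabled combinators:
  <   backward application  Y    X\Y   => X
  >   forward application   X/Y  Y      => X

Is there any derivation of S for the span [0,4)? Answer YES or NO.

[0,4] S   >
  [0,2] S/(S\N)   <
    [0,1] "park" : NP
    [1,2] "dog" : (S/(S\N))\NP
  [2,4] S\N   >
    [2,3] "chased" : (S\N)/PP
    [3,4] "that" : PP

YES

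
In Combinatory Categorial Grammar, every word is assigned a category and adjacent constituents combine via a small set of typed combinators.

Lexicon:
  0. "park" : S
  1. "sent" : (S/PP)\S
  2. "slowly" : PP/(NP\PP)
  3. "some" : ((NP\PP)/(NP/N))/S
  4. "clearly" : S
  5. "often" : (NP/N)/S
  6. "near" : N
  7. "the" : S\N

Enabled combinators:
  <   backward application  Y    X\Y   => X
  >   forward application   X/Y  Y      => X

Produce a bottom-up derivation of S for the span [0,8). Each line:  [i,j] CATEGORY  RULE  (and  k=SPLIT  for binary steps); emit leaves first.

[0,1] S  lex  "park"
[1,2] (S/PP)\S  lex  "sent"
[0,2] S/PP  <  k=1
[2,3] PP/(NP\PP)  lex  "slowly"
[3,4] ((NP\PP)/(NP/N))/S  lex  "some"
[4,5] S  lex  "clearly"
[3,5] (NP\PP)/(NP/N)  >  k=4
[5,6] (NP/N)/S  lex  "often"
[6,7] N  lex  "near"
[7,8] S\N  lex  "the"
[6,8] S  <  k=7
[5,8] NP/N  >  k=6
[3,8] NP\PP  >  k=5
[2,8] PP  >  k=3
[0,8] S  >  k=2

[0,8] S   >
  [0,2] S/PP   <
    [0,1] "park" : S
    [1,2] "sent" : (S/PP)\S
  [2,8] PP   >
    [2,3] "slowly" : PP/(NP\PP)
    [3,8] NP\PP   >
      [3,5] (NP\PP)/(NP/N)   >
        [3,4] "some" : ((NP\PP)/(NP/N))/S
        [4,5] "clearly" : S
      [5,8] NP/N   >
        [5,6] "often" : (NP/N)/S
        [6,8] S   <
          [6,7] "near" : N
          [7,8] "the" : S\N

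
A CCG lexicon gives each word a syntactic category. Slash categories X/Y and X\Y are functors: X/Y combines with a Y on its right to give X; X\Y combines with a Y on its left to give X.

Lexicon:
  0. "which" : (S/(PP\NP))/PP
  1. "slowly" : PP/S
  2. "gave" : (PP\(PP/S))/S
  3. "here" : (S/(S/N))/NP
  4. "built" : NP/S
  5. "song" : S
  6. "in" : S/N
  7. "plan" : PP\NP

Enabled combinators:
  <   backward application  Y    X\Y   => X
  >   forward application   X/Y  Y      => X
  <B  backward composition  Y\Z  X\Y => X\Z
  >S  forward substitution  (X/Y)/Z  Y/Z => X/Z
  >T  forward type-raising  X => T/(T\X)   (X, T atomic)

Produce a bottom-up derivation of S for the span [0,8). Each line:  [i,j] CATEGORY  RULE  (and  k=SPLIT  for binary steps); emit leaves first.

[0,8] S   >
  [0,7] S/(PP\NP)   >
    [0,1] "which" : (S/(PP\NP))/PP
    [1,7] PP   <
      [1,2] "slowly" : PP/S
      [2,7] PP\(PP/S)   >
        [2,3] "gave" : (PP\(PP/S))/S
        [3,7] S   >
          [3,6] S/(S/N)   >
            [3,4] "here" : (S/(S/N))/NP
            [4,6] NP   >
              [4,5] "built" : NP/S
              [5,6] "song" : S
          [6,7] "in" : S/N
  [7,8] "plan" : PP\NP

[0,1] (S/(PP\NP))/PP  lex  "which"
[1,2] PP/S  lex  "slowly"
[2,3] (PP\(PP/S))/S  lex  "gave"
[3,4] (S/(S/N))/NP  lex  "here"
[4,5] NP/S  lex  "built"
[5,6] S  lex  "song"
[4,6] NP  >  k=5
[3,6] S/(S/N)  >  k=4
[6,7] S/N  lex  "in"
[3,7] S  >  k=6
[2,7] PP\(PP/S)  >  k=3
[1,7] PP  <  k=2
[0,7] S/(PP\NP)  >  k=1
[7,8] PP\NP  lex  "plan"
[0,8] S  >  k=7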